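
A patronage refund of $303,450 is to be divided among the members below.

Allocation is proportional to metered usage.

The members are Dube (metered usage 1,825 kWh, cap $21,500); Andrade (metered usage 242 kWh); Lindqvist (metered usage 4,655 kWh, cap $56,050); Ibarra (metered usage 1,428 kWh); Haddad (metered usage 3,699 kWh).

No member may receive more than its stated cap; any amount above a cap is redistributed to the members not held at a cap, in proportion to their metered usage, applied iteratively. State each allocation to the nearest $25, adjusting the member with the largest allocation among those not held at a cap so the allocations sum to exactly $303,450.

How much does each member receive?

Dube: $21,500 | Andrade: $10,175 | Lindqvist: $56,050 | Ibarra: $60,075 | Haddad: $155,650

Sum of metered usage: 11,849.
Unconstrained shares: Dube 46,737.80; Andrade 6,197.56; Lindqvist 119,213.41; Ibarra 36,570.73; Haddad 94,730.49.
Held at cap: Dube ($21,500), Lindqvist ($56,050); residual $225,900 reallocated over remaining metered usage 5,369.
Shares after redistribution: Andrade 10,182.12 → $10,175; Ibarra 60,082.92 → $60,075; Haddad 155,634.96 → $155,625.
Rounding difference +$25 applied to Haddad → $155,650.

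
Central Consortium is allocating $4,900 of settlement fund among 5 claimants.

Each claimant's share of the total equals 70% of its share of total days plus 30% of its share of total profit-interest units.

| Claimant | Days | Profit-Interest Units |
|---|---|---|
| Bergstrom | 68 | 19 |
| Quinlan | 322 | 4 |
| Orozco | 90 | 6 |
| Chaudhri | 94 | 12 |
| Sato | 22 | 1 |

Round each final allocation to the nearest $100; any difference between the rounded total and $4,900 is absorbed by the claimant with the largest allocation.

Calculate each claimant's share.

Days total 596; profit-interest units total 42.
Blended shares (70% days + 30% profit-interest units): Bergstrom 0.2156; Quinlan 0.4068; Orozco 0.1486; Chaudhri 0.1961; Sato 0.0330.
Raw shares: Bergstrom 1,056.34; Quinlan 1,993.12; Orozco 727.95; Chaudhri 960.97; Sato 161.61.
Rounded to nearest $100: Bergstrom $1,100; Quinlan $2,000; Orozco $700; Chaudhri $1,000; Sato $200. Sum = $5,000.
Difference $4,900 − $5,000 = −$100 applied to largest allocation (Quinlan): Quinlan becomes $1,900.

Bergstrom: $1,100 · Quinlan: $1,900 · Orozco: $700 · Chaudhri: $1,000 · Sato: $200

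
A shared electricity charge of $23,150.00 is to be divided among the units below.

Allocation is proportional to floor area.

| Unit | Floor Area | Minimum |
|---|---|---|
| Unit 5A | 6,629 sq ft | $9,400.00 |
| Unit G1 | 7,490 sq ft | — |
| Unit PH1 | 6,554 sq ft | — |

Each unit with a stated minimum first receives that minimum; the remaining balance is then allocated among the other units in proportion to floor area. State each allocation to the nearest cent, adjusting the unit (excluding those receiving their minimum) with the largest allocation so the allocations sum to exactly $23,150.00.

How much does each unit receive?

Guaranteed amounts: Unit 5A $9,400.00. Remaining pool $13,750.00.
Remaining pool split over remaining floor area 14,044: Unit G1 7,333.2028 → $7,333.20; Unit PH1 6,416.7972 → $6,416.80.

Unit 5A: $9,400.00; Unit G1: $7,333.20; Unit PH1: $6,416.80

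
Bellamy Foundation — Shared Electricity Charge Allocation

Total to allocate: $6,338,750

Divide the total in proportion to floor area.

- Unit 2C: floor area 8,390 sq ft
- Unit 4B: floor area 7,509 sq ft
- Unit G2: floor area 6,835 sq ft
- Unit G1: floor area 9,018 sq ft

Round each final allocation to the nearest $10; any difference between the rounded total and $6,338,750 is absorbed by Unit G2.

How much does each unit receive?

Unit 2C: $1,674,920 · Unit 4B: $1,499,040 · Unit G2: $1,364,500 · Unit G1: $1,800,290

Sum of floor area: 31,752.
Pro-rata amounts: Unit 2C 8,390/31,752 × $6,338,750 = 1,674,921.66; Unit 4B 7,509/31,752 × $6,338,750 = 1,499,044.90; Unit G2 6,835/31,752 × $6,338,750 = 1,364,492.20; Unit G1 9,018/31,752 × $6,338,750 = 1,800,291.24.
Rounded to nearest $10: Unit 2C $1,674,920; Unit 4B $1,499,040; Unit G2 $1,364,490; Unit G1 $1,800,290. Sum = $6,338,740.
Difference $6,338,750 − $6,338,740 = +$10 applied to Unit G2: Unit G2 becomes $1,364,500.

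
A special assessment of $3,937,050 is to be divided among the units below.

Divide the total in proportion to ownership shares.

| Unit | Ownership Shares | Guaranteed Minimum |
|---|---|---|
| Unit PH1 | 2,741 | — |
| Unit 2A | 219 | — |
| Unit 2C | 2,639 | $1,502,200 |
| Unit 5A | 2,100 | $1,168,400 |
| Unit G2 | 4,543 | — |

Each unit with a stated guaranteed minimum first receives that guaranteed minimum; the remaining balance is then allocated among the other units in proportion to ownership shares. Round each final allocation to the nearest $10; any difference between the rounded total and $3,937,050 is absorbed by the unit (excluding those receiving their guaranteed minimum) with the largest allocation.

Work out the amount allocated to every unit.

Fund the minimums — Unit 2C $1,502,200; Unit 5A $1,168,400. Balance $1,266,450.
Balance split over remaining ownership shares 7,503: Unit PH1 462,660.20 → $462,660; Unit 2A 36,965.55 → $36,970; Unit G2 766,824.25 → $766,820.

Unit PH1: $462,660; Unit 2A: $36,970; Unit 2C: $1,502,200; Unit 5A: $1,168,400; Unit G2: $766,820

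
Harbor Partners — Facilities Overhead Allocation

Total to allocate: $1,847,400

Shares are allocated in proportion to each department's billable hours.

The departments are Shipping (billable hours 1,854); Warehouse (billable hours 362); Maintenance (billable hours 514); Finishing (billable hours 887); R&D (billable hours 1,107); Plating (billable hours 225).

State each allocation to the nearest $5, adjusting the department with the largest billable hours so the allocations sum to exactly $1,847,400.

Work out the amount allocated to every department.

Shipping: $692,075; Warehouse: $135,130; Maintenance: $191,870; Finishing: $331,105; R&D: $413,230; Plating: $83,990

Combined billable hours = 1,854 + 362 + 514 + 887 + 1,107 + 225 = 4,949.
Pro-rata amounts: Shipping 692,075.09; Warehouse 135,130.09; Maintenance 191,869.79; Finishing 331,106.04; R&D 413,229.30; Plating 83,989.69.
At nearest $5: Shipping $692,075; Warehouse $135,130; Maintenance $191,870; Finishing $331,105; R&D $413,230; Plating $83,990. Sum = $1,847,400.
No rounding difference to absorb.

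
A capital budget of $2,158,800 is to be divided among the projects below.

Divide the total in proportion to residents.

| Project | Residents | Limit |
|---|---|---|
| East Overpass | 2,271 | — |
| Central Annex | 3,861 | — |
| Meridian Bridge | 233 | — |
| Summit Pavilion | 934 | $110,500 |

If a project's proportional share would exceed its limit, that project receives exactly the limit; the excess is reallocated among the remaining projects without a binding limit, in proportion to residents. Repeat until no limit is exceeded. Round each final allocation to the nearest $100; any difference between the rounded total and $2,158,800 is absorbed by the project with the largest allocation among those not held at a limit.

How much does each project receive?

East Overpass: $730,800 · Central Annex: $1,242,500 · Meridian Bridge: $75,000 · Summit Pavilion: $110,500

Sum of residents: 7,299.
Pro-rata shares before constraints: East Overpass 671,685.82; Central Annex 1,141,954.62; Meridian Bridge 68,913.60; Summit Pavilion 276,245.95.
Held at cap: Summit Pavilion ($110,500); balance $2,048,300 reallocated over remaining residents 6,365.
Shares after redistribution: East Overpass 730,823.14 → $730,800; Central Annex 1,242,495.88 → $1,242,500; Meridian Bridge 74,980.97 → $75,000.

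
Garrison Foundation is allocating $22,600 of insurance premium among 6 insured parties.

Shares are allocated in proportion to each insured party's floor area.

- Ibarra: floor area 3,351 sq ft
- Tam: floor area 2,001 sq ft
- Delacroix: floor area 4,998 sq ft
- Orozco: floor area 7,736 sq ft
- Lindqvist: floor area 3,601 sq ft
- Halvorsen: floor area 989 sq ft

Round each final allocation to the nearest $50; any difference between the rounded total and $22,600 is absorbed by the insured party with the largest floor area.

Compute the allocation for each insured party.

Ibarra: $3,350; Tam: $2,000; Delacroix: $5,000; Orozco: $7,650; Lindqvist: $3,600; Halvorsen: $1,000

Combined floor area = 22,676.
Pro-rata amounts: Ibarra 3,351/22,676 × $22,600 = 3,339.77; Tam 2,001/22,676 × $22,600 = 1,994.29; Delacroix 4,998/22,676 × $22,600 = 4,981.25; Orozco 7,736/22,676 × $22,600 = 7,710.07; Lindqvist 3,601/22,676 × $22,600 = 3,588.93; Halvorsen 989/22,676 × $22,600 = 985.69.
At nearest $50: Ibarra $3,350; Tam $2,000; Delacroix $5,000; Orozco $7,700; Lindqvist $3,600; Halvorsen $1,000. Sum = $22,650.
Difference $22,600 − $22,650 = −$50 applied to largest floor area (Orozco): Orozco becomes $7,650.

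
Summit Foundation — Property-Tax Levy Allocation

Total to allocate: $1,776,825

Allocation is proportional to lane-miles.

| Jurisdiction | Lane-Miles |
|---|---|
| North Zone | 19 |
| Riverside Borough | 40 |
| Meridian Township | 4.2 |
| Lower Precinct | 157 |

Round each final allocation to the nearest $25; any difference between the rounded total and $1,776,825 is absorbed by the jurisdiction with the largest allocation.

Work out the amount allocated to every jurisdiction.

Combined lane-miles = 220.2.
Unrounded shares: North Zone 19/220.2 × $1,776,825 = 153,313.69; Riverside Borough 40/220.2 × $1,776,825 = 322,765.67; Meridian Township 4.2/220.2 × $1,776,825 = 33,890.40; Lower Precinct 157/220.2 × $1,776,825 = 1,266,855.25.
Rounded to nearest $25: North Zone $153,325; Riverside Borough $322,775; Meridian Township $33,900; Lower Precinct $1,266,850. Sum = $1,776,850.
Difference $1,776,825 − $1,776,850 = −$25 applied to largest allocation (Lower Precinct): Lower Precinct becomes $1,266,825.

North Zone: $153,325 | Riverside Borough: $322,775 | Meridian Township: $33,900 | Lower Precinct: $1,266,825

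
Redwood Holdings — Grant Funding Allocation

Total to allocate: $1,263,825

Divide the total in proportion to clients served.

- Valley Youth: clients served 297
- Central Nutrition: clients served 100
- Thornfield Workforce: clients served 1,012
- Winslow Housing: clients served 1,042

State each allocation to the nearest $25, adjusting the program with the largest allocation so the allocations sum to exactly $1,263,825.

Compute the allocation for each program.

Clients served total: 2,451.
Proportional shares: Valley Youth 297/2,451 × $1,263,825 = 153,144.03; Central Nutrition 100/2,451 × $1,263,825 = 51,563.65; Thornfield Workforce 1,012/2,451 × $1,263,825 = 521,824.11; Winslow Housing 1,042/2,451 × $1,263,825 = 537,293.21.
At nearest $25: Valley Youth $153,150; Central Nutrition $51,575; Thornfield Workforce $521,825; Winslow Housing $537,300. Sum = $1,263,850.
Difference $1,263,825 − $1,263,850 = −$25 applied to largest allocation (Winslow Housing): Winslow Housing becomes $537,275.

Valley Youth: $153,150; Central Nutrition: $51,575; Thornfield Workforce: $521,825; Winslow Housing: $537,275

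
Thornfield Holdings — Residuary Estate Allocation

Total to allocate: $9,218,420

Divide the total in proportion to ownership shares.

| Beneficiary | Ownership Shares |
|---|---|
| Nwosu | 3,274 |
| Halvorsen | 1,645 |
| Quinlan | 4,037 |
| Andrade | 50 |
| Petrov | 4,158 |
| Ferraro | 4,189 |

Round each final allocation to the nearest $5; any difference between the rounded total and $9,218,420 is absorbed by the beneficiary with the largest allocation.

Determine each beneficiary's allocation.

Ownership shares total: 17,353.
Proportional shares: Nwosu 3,274/17,353 × $9,218,420 = 1,739,244.34; Halvorsen 1,645/17,353 × $9,218,420 = 873,872.00; Quinlan 4,037/17,353 × $9,218,420 = 2,144,572.21; Andrade 50/17,353 × $9,218,420 = 26,561.46; Petrov 4,158/17,353 × $9,218,420 = 2,208,850.94; Ferraro 4,189/17,353 × $9,218,420 = 2,225,319.04.
Rounded to nearest $5: Nwosu $1,739,245; Halvorsen $873,870; Quinlan $2,144,570; Andrade $26,560; Petrov $2,208,850; Ferraro $2,225,320. Sum = $9,218,415.
Difference $9,218,420 − $9,218,415 = +$5 applied to largest allocation (Ferraro): Ferraro becomes $2,225,325.

Nwosu: $1,739,245 · Halvorsen: $873,870 · Quinlan: $2,144,570 · Andrade: $26,560 · Petrov: $2,208,850 · Ferraro: $2,225,325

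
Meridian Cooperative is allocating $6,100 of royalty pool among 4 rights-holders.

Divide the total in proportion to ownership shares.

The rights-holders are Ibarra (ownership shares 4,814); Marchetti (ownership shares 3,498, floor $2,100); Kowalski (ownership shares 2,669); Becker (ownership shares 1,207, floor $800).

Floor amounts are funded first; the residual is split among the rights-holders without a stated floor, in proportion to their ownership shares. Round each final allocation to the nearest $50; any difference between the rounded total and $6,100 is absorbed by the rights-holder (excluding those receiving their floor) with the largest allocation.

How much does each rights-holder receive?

Ibarra: $2,050; Marchetti: $2,100; Kowalski: $1,150; Becker: $800

Fund the minimums — Marchetti $2,100; Becker $800. Residual $3,200.
Residual split over remaining ownership shares 7,483: Ibarra 2,058.64 → $2,050; Kowalski 1,141.36 → $1,150.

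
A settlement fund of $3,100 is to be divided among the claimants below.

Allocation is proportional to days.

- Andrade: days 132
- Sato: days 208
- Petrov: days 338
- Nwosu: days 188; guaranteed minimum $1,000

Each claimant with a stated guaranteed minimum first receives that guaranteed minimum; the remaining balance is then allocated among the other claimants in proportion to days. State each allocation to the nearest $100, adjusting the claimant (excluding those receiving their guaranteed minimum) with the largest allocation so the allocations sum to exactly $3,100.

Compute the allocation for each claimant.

Fund the minimums — Nwosu $1,000. Balance $2,100.
Balance split over remaining days 678: Andrade 408.85 → $400; Sato 644.25 → $600; Petrov 1,046.90 → $1,000.
Rounding difference +$100 applied to Petrov → $1,100.

Andrade: $400; Sato: $600; Petrov: $1,100; Nwosu: $1,000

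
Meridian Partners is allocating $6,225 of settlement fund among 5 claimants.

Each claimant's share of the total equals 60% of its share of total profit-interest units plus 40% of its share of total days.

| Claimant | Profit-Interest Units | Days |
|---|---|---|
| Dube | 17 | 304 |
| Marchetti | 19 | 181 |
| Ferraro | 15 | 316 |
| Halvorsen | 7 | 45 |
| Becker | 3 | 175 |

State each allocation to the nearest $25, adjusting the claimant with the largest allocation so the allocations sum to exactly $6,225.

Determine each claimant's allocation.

Totals — profit-interest units 61, days 1,021.
Combined weights (60% profit-interest units + 40% days): Dube 0.2863; Marchetti 0.2578; Ferraro 0.2713; Halvorsen 0.0865; Becker 0.0981.
Proportional shares: Dube 1,782.29; Marchetti 1,604.78; Ferraro 1,689.10; Halvorsen 538.35; Becker 610.48.
After rounding ($25): Dube $1,775; Marchetti $1,600; Ferraro $1,700; Halvorsen $550; Becker $600. Sum = $6,225.
No rounding difference to absorb.

Dube: $1,775 · Marchetti: $1,600 · Ferraro: $1,700 · Halvorsen: $550 · Becker: $600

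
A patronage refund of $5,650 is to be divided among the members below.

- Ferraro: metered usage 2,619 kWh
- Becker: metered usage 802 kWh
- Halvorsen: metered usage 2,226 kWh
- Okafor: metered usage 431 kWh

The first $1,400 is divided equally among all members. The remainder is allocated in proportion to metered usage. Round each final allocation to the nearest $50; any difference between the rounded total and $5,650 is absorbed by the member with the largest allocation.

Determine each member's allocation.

Ferraro: $2,200 | Becker: $900 | Halvorsen: $1,900 | Okafor: $650

Equal tier: $1,400 ÷ 4 = $350 apiece.
Remainder $4,250 by metered usage (total 6,078): Ferraro 1,831.32 → $1,850; Becker 560.79 → $550; Halvorsen 1,556.52 → $1,550; Okafor 301.37 → $300.
Totals: Ferraro $350 + $1,850 = $2,200; Becker $350 + $550 = $900; Halvorsen $350 + $1,550 = $1,900; Okafor $350 + $300 = $650.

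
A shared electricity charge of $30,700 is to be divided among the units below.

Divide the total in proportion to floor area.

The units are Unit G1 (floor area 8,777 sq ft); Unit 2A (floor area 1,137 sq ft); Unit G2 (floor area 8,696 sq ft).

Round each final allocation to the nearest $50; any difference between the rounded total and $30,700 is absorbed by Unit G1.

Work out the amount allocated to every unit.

Unit G1: $14,450 · Unit 2A: $1,900 · Unit G2: $14,350

Sum of floor area: 18,610.
Proportional shares: Unit G1 8,777/18,610 × $30,700 = 14,478.98; Unit 2A 1,137/18,610 × $30,700 = 1,875.65; Unit G2 8,696/18,610 × $30,700 = 14,345.36.
Rounded to nearest $50: Unit G1 $14,500; Unit 2A $1,900; Unit G2 $14,350. Sum = $30,750.
Difference $30,700 − $30,750 = −$50 applied to Unit G1: Unit G1 becomes $14,450.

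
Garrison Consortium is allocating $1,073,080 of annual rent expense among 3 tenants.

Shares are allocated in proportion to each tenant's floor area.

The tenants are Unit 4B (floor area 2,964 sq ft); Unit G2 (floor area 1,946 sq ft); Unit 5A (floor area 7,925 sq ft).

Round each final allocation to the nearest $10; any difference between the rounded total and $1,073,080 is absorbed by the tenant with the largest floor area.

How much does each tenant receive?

Sum of floor area: 12,835.
Raw shares: Unit 4B 2,964/12,835 × $1,073,080 = 247,807.49; Unit G2 1,946/12,835 × $1,073,080 = 162,696.82; Unit 5A 7,925/12,835 × $1,073,080 = 662,575.69.
Rounded to nearest $10: Unit 4B $247,810; Unit G2 $162,700; Unit 5A $662,580. Sum = $1,073,090.
Difference $1,073,080 − $1,073,090 = −$10 applied to largest floor area (Unit 5A): Unit 5A becomes $662,570.

Unit 4B: $247,810; Unit G2: $162,700; Unit 5A: $662,570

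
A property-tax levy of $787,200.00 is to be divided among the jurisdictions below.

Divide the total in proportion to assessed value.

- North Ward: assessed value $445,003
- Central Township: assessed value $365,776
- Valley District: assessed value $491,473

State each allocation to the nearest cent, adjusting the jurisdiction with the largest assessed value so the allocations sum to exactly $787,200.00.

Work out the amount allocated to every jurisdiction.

North Ward: $269,000.44; Central Township: $221,108.41; Valley District: $297,091.15

Total assessed value = 445,003 + 365,776 + 491,473 = 1,302,252.
Proportional shares: North Ward 269,000.4405; Central Township 221,108.4085; Valley District 297,091.1510.
At nearest cent: North Ward $269,000.44; Central Township $221,108.41; Valley District $297,091.15. Sum = $787,200.00.
Rounded total matches; no reconciliation needed.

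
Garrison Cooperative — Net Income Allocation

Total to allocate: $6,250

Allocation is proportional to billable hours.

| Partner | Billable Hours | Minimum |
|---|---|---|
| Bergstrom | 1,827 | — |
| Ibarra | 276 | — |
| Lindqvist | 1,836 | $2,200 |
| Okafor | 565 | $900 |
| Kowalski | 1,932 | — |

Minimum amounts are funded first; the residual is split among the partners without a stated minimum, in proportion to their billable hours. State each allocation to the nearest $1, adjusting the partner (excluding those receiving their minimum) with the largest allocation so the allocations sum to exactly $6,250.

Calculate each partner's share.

Bergstrom: $1,426 · Ibarra: $215 · Lindqvist: $2,200 · Okafor: $900 · Kowalski: $1,509

Guaranteed amounts: Lindqvist $2,200; Okafor $900. Balance $3,150.
Balance split over remaining billable hours 4,035: Bergstrom 1,426.28 → $1,426; Ibarra 215.46 → $215; Kowalski 1,508.25 → $1,508.
Rounding difference +$1 applied to Kowalski → $1,509.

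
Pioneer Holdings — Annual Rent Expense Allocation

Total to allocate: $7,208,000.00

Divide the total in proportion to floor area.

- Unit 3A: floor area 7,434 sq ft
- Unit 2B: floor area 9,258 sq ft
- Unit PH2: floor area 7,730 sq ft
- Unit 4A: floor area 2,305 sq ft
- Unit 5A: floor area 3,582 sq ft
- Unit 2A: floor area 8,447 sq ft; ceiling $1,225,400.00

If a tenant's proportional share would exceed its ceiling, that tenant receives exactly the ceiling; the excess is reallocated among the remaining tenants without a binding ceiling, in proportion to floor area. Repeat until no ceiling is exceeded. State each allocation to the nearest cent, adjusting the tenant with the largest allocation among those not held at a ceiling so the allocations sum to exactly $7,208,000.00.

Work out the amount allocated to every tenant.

Unit 3A: $1,467,374.32 | Unit 2B: $1,827,408.06 | Unit PH2: $1,525,800.85 | Unit 4A: $454,976.84 | Unit 5A: $707,039.93 | Unit 2A: $1,225,400.00

Total floor area = 38,756.
Proportional shares (ignoring caps): Unit 3A 1,382,605.8417; Unit 2B 1,721,840.8504; Unit PH2 1,437,657.1370; Unit 4A 428,693.3636; Unit 5A 666,195.0666; Unit 2A 1,571,007.7407.
Cap binds for Unit 2A ($1,225,400.00); residual $5,982,600.00 reallocated over remaining floor area 30,309.
Shares after redistribution: Unit 3A 1,467,374.3245 → $1,467,374.32; Unit 2B 1,827,408.0570 → $1,827,408.06; Unit PH2 1,525,800.8512 → $1,525,800.85; Unit 4A 454,976.8386 → $454,976.84; Unit 5A 707,039.9287 → $707,039.93.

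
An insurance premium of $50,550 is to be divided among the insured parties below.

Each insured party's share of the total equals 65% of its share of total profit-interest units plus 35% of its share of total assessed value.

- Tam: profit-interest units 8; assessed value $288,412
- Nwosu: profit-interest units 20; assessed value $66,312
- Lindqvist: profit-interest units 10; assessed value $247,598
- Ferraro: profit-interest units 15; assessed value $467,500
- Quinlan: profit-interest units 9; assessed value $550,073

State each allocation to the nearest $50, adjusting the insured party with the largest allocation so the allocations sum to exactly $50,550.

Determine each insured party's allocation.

Tam: $7,400 | Nwosu: $11,300 | Lindqvist: $8,000 | Ferraro: $13,050 | Quinlan: $10,800

Profit-interest units total 62; assessed value total 1,619,895.
Blended shares (65% profit-interest units + 35% assessed value): Tam 0.1462; Nwosu 0.2240; Lindqvist 0.1583; Ferraro 0.2583; Quinlan 0.2132.
Unrounded shares: Tam 7,389.71; Nwosu 11,323.45; Lindqvist 8,003.86; Ferraro 13,055.43; Quinlan 10,777.54.
Rounded to nearest $50: Tam $7,400; Nwosu $11,300; Lindqvist $8,000; Ferraro $13,050; Quinlan $10,800. Sum = $50,550.
Sum already equals the total — no adjustment.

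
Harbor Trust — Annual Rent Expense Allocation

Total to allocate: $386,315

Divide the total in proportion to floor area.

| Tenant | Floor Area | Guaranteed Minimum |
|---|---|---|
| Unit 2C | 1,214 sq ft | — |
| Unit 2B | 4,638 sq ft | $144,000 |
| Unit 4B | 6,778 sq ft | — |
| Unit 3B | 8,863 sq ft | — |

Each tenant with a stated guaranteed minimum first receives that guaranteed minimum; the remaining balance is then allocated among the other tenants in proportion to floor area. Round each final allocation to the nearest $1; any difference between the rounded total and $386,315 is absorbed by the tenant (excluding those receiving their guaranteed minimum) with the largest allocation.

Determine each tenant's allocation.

Unit 2C: $17,453; Unit 2B: $144,000; Unit 4B: $97,444; Unit 3B: $127,418

Guaranteed amounts: Unit 2B $144,000. Residual $242,315.
Residual split over remaining floor area 16,855: Unit 2C 17,453.01 → $17,453; Unit 4B 97,443.55 → $97,444; Unit 3B 127,418.44 → $127,418.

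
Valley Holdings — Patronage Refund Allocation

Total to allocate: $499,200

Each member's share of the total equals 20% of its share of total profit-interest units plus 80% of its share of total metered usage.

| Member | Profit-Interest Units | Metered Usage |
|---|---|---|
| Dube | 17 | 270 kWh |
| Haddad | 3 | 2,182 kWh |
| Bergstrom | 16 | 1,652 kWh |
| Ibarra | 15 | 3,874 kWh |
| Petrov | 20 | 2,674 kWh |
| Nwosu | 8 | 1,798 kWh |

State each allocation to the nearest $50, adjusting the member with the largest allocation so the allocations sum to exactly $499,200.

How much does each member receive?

Totals — profit-interest units 79, metered usage 12,450.
Blended shares (20% profit-interest units + 80% metered usage): Dube 0.0604; Haddad 0.1478; Bergstrom 0.1467; Ibarra 0.2869; Petrov 0.2225; Nwosu 0.1358.
Pro-rata amounts: Dube 30,145.38; Haddad 73,783.64; Bergstrom 73,212.14; Ibarra 143,223.68; Petrov 111,050.14; Nwosu 67,785.02.
After rounding ($50): Dube $30,150; Haddad $73,800; Bergstrom $73,200; Ibarra $143,200; Petrov $111,050; Nwosu $67,800. Sum = $499,200.
No rounding difference to absorb.

Dube: $30,150 | Haddad: $73,800 | Bergstrom: $73,200 | Ibarra: $143,200 | Petrov: $111,050 | Nwosu: $67,800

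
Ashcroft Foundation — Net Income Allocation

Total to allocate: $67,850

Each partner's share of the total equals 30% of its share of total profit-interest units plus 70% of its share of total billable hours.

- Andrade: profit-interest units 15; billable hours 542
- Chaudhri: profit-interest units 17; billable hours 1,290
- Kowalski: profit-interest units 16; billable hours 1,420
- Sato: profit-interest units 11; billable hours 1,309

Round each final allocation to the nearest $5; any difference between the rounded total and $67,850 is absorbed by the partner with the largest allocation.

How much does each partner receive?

Andrade: $10,820 | Chaudhri: $19,300 | Kowalski: $20,305 | Sato: $17,425

Totals — profit-interest units 59, billable hours 4,561.
Combined weights (30% profit-interest units + 70% billable hours): Andrade 0.1595; Chaudhri 0.2844; Kowalski 0.2993; Sato 0.2568.
Raw shares: Andrade 10,819.00; Chaudhri 19,298.14; Kowalski 20,306.87; Sato 17,425.99.
After rounding ($5): Andrade $10,820; Chaudhri $19,300; Kowalski $20,305; Sato $17,425. Sum = $67,850.
Sum already equals the total — no adjustment.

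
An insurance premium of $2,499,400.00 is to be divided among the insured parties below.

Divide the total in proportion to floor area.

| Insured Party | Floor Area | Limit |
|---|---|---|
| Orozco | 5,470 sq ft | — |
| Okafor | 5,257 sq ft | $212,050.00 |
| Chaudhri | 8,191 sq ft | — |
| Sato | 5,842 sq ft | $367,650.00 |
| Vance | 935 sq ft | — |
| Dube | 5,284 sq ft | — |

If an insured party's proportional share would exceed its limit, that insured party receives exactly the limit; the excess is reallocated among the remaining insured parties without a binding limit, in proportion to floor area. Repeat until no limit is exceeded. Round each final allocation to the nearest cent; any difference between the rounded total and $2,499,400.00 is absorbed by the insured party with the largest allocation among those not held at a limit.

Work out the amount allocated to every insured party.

Orozco: $528,207.19; Okafor: $212,050.00; Chaudhri: $790,958.89; Sato: $367,650.00; Vance: $90,287.70; Dube: $510,246.22

Combined floor area = 30,979.
Unconstrained shares: Orozco 441,322.1214; Okafor 424,137.1833; Chaudhri 660,853.6557; Sato 471,335.2529; Vance 75,436.2310; Dube 426,315.5557.
Capped: Okafor ($212,050.00), Sato ($367,650.00); balance $1,919,700.00 reallocated over remaining floor area 19,880.
Redistributed shares: Orozco 528,207.1932 → $528,207.19; Chaudhri 790,958.8883 → $790,958.89; Vance 90,287.7012 → $90,287.70; Dube 510,246.2173 → $510,246.22.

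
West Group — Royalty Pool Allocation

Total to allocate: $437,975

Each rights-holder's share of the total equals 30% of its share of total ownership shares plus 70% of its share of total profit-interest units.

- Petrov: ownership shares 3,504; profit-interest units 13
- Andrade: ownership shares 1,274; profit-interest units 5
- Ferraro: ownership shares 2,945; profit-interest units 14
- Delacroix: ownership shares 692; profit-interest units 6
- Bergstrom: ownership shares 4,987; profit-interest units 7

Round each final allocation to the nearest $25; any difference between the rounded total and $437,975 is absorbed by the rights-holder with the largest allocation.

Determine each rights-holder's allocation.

Ownership shares total 13,402; profit-interest units total 45.
Combined weights (30% ownership shares + 70% profit-interest units): Petrov 0.2807; Andrade 0.1063; Ferraro 0.2837; Delacroix 0.1088; Bergstrom 0.2205.
Unrounded shares: Petrov 122,921.31; Andrade 46,554.95; Ferraro 124,253.85; Delacroix 47,662.00; Bergstrom 96,582.90.
At nearest $25: Petrov $122,925; Andrade $46,550; Ferraro $124,250; Delacroix $47,650; Bergstrom $96,575. Sum = $437,950.
Difference $437,975 − $437,950 = +$25 applied to largest allocation (Ferraro): Ferraro becomes $124,275.

Petrov: $122,925 · Andrade: $46,550 · Ferraro: $124,275 · Delacroix: $47,650 · Bergstrom: $96,575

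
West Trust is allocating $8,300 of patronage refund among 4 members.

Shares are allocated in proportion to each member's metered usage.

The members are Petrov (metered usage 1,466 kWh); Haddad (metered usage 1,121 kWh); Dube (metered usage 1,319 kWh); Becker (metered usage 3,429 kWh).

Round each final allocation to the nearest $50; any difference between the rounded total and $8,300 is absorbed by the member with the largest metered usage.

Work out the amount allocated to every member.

Petrov: $1,650 · Haddad: $1,250 · Dube: $1,500 · Becker: $3,900

Sum of metered usage: 1,466 + 1,121 + 1,319 + 3,429 = 7,335.
Unrounded shares: Petrov 1,658.87; Haddad 1,268.48; Dube 1,492.53; Becker 3,880.12.
After rounding ($50): Petrov $1,650; Haddad $1,250; Dube $1,500; Becker $3,900. Sum = $8,300.
No rounding difference to absorb.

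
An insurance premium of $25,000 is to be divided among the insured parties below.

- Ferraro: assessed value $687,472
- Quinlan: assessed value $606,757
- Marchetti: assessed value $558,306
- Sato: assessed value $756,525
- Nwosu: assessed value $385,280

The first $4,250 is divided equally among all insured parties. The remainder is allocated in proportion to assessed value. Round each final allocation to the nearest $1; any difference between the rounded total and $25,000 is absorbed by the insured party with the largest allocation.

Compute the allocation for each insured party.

Equal tier: $4,250 ÷ 5 = $850 apiece.
Remainder $20,750 by assessed value (total 2,994,340): Ferraro 4,764.00 → $4,764; Quinlan 4,204.67 → $4,205; Marchetti 3,868.92 → $3,869; Sato 5,242.52 → $5,243; Nwosu 2,669.89 → $2,670.
Rounding difference −$1 on remainder applied to Sato.
Totals: Ferraro $850 + $4,764 = $5,614; Quinlan $850 + $4,205 = $5,055; Marchetti $850 + $3,869 = $4,719; Sato $850 + $5,242 = $6,092; Nwosu $850 + $2,670 = $3,520.

Ferraro: $5,614 | Quinlan: $5,055 | Marchetti: $4,719 | Sato: $6,092 | Nwosu: $3,520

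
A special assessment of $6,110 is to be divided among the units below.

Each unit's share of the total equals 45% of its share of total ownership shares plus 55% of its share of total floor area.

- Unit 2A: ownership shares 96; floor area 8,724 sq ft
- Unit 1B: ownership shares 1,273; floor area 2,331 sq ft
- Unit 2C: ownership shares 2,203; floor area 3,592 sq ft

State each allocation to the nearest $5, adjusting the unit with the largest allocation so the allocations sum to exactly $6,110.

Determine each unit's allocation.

Unit 2A: $2,075; Unit 1B: $1,515; Unit 2C: $2,520

Totals — ownership shares 3,572, floor area 14,647.
Blended shares (45% ownership shares + 55% floor area): Unit 2A 0.3397; Unit 1B 0.2479; Unit 2C 0.4124.
Proportional shares: Unit 2A 2,075.47; Unit 1B 1,514.68; Unit 2C 2,519.85.
At nearest $5: Unit 2A $2,075; Unit 1B $1,515; Unit 2C $2,520. Sum = $6,110.
Sum already equals the total — no adjustment.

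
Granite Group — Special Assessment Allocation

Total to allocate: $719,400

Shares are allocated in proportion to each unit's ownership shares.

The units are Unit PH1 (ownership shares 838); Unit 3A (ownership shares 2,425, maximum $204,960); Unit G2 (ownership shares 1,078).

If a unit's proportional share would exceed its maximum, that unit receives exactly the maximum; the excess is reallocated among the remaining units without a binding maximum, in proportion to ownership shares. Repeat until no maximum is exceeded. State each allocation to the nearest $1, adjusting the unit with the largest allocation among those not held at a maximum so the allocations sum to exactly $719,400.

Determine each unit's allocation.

Ownership shares total: 4,341.
Unconstrained shares: Unit PH1 138,875.19; Unit 3A 401,876.30; Unit G2 178,648.51.
Cap binds for Unit 3A ($204,960); remaining pool $514,440 reallocated over remaining ownership shares 1,916.
Redistributed shares: Unit PH1 225,000.38 → $225,000; Unit G2 289,439.62 → $289,440.

Unit PH1: $225,000 | Unit 3A: $204,960 | Unit G2: $289,440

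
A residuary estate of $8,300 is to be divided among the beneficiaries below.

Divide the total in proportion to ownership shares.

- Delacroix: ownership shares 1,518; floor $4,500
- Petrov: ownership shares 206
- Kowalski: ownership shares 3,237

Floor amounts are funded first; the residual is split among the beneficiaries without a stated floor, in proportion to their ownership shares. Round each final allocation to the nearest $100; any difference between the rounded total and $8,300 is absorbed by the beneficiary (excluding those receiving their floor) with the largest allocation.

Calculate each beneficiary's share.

Delacroix: $4,500; Petrov: $200; Kowalski: $3,600

Guaranteed amounts: Delacroix $4,500. Residual $3,800.
Residual split over remaining ownership shares 3,443: Petrov 227.36 → $200; Kowalski 3,572.64 → $3,600.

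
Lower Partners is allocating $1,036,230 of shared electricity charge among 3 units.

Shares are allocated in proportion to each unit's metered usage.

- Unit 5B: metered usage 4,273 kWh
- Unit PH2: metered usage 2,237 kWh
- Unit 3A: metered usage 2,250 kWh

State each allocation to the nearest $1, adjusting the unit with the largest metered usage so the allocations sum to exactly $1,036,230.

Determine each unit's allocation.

Total metered usage = 4,273 + 2,237 + 2,250 = 8,760.
Unrounded shares: Unit 5B 505,457.85; Unit PH2 264,617.18; Unit 3A 266,154.97.
After rounding ($1): Unit 5B $505,458; Unit PH2 $264,617; Unit 3A $266,155. Sum = $1,036,230.
No rounding difference to absorb.

Unit 5B: $505,458; Unit PH2: $264,617; Unit 3A: $266,155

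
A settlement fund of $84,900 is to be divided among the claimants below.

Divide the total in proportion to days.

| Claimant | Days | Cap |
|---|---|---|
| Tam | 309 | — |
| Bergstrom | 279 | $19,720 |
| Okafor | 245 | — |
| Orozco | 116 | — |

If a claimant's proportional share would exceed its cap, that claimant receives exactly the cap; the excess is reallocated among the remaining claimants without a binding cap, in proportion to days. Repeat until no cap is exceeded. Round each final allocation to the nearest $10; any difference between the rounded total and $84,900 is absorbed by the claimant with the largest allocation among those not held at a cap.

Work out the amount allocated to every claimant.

Tam: $30,070; Bergstrom: $19,720; Okafor: $23,830; Orozco: $11,280

Total days = 949.
Unconstrained shares: Tam 27,643.94; Bergstrom 24,960.06; Okafor 21,918.34; Orozco 10,377.66.
Held at cap: Bergstrom ($19,720); balance $65,180 reallocated over remaining days 670.
Shares after redistribution: Tam 30,060.63 → $30,060; Okafor 23,834.48 → $23,830; Orozco 11,284.90 → $11,280.
Rounding difference +$10 applied to Tam → $30,070.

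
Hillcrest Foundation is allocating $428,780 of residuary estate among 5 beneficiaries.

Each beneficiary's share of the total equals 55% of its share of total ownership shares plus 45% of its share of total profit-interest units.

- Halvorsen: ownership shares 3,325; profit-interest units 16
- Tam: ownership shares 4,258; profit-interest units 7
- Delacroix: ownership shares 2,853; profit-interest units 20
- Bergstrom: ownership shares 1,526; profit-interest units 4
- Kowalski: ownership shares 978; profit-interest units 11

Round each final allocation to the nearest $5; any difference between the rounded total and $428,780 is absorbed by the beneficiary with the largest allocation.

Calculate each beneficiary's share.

Halvorsen: $113,825; Tam: $100,890; Delacroix: $118,525; Bergstrom: $41,120; Kowalski: $54,420

Ownership shares total 12,940; profit-interest units total 58.
Combined weights (55% ownership shares + 45% profit-interest units): Halvorsen 0.2655; Tam 0.2353; Delacroix 0.2764; Bergstrom 0.0959; Kowalski 0.1269.
Pro-rata amounts: Halvorsen 113,825.34; Tam 100,888.42; Delacroix 118,530.20; Bergstrom 41,118.02; Kowalski 54,418.02.
At nearest $5: Halvorsen $113,825; Tam $100,890; Delacroix $118,530; Bergstrom $41,120; Kowalski $54,420. Sum = $428,785.
Difference $428,780 − $428,785 = −$5 applied to largest allocation (Delacroix): Delacroix becomes $118,525.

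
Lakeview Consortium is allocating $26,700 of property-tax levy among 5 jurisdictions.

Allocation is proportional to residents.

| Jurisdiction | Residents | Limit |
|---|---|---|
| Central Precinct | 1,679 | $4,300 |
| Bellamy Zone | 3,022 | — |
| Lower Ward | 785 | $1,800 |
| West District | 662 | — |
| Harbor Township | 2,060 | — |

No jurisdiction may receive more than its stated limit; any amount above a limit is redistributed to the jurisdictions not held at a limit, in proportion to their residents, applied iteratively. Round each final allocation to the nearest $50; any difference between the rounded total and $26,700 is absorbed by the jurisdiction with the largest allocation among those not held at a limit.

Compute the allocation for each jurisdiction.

Residents total: 8,208.
Proportional shares (ignoring caps): Central Precinct 5,461.66; Bellamy Zone 9,830.34; Lower Ward 2,553.55; West District 2,153.44; Harbor Township 6,701.02.
Held at cap: Central Precinct ($4,300), Lower Ward ($1,800); residual $20,600 reallocated over remaining residents 5,744.
Remaining shares: Bellamy Zone 10,837.95 → $10,850; West District 2,374.16 → $2,350; Harbor Township 7,387.88 → $7,400.

Central Precinct: $4,300; Bellamy Zone: $10,850; Lower Ward: $1,800; West District: $2,350; Harbor Township: $7,400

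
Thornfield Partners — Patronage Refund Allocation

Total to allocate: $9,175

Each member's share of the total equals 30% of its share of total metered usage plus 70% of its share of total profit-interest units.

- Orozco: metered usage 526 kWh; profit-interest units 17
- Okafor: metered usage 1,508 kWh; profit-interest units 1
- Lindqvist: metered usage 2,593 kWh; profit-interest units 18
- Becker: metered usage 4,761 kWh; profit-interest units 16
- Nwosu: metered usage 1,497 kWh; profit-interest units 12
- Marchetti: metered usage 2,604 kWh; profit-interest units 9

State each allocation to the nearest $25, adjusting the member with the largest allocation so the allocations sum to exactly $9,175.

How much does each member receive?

Orozco: $1,600; Okafor: $400; Lindqvist: $2,125; Becker: $2,375; Nwosu: $1,350; Marchetti: $1,325

Totals — metered usage 13,489, profit-interest units 73.
Composite weights (30% metered usage + 70% profit-interest units): Orozco 0.1747; Okafor 0.0431; Lindqvist 0.2303; Becker 0.2593; Nwosu 0.1484; Marchetti 0.1442.
Proportional shares: Orozco 1,602.98; Okafor 395.69; Lindqvist 2,112.75; Becker 2,379.18; Nwosu 1,361.22; Marchetti 1,323.17.
Rounded to nearest $25: Orozco $1,600; Okafor $400; Lindqvist $2,125; Becker $2,375; Nwosu $1,350; Marchetti $1,325. Sum = $9,175.
Sum already equals the total — no adjustment.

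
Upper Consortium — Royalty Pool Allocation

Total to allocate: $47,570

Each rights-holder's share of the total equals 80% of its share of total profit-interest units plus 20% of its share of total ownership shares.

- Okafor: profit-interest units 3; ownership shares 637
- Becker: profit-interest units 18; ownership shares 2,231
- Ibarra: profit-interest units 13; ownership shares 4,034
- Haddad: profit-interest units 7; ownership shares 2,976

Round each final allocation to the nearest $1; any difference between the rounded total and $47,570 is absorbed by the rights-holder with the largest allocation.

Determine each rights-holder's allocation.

Totals — profit-interest units 41, ownership shares 9,878.
Combined weights (80% profit-interest units + 20% ownership shares): Okafor 0.0714; Becker 0.3964; Ibarra 0.3353; Haddad 0.1968.
Proportional shares: Okafor 3,398.11; Becker 18,856.30; Ibarra 15,951.89; Haddad 9,363.70.
At nearest $1: Okafor $3,398; Becker $18,856; Ibarra $15,952; Haddad $9,364. Sum = $47,570.
Sum already equals the total — no adjustment.

Okafor: $3,398; Becker: $18,856; Ibarra: $15,952; Haddad: $9,364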